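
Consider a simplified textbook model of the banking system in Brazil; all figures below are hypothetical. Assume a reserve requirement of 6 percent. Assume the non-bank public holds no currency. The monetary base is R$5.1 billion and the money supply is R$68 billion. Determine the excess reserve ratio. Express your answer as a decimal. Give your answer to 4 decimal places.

0.0150

Using m = M/MB = 68/5.1 ≈ 13.333333. Since m = (1 + c)/(c + rr + e), the denominator satisfies c + rr + e = (1 + c)/m = (1 + 0) / 13.333333 ≈ 0.075000.
With c = 0 and rr = 0.06, the excess reserve ratio is 0.075000 − 0 − 0.06 = 0.015.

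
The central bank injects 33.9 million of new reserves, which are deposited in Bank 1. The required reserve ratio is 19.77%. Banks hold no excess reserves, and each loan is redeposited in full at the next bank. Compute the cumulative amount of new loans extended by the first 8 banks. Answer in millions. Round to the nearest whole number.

114 million

Bank i lends (1 − rr)^i of the original deposit: Bank 1 lends 33.9·0.8023 ≈ 27.1980, Bank 2 lends 33.9·0.8023² ≈ 21.8209, and so on.
Summing a geometric series: total = 33.9·[0.8023·(1 − 0.8023^8) / (1 − 0.8023)] ≈ 113.9550 million.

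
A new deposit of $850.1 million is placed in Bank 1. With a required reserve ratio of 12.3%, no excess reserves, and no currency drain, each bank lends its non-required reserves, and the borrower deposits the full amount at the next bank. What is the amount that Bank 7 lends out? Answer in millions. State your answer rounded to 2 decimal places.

Each bank lends a fraction (1 − rr) = 0.8770 of the deposit it receives, so Bank 7 receives 850.1·0.8770^6 and lends 850.1·0.8770^7 ≈ 339.2088 million.

$339.21 million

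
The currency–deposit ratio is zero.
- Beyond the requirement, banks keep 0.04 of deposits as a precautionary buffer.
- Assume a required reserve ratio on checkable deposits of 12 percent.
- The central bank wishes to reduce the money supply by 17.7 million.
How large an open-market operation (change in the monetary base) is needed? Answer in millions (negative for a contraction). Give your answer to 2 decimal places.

The money multiplier is m = 1 / (rr + e) = 1 / (0.12 + 0.04) = 6.25.
ΔMB = ΔM / m = (−17.7) / 6.25 = -2.832 million.

-2.83 million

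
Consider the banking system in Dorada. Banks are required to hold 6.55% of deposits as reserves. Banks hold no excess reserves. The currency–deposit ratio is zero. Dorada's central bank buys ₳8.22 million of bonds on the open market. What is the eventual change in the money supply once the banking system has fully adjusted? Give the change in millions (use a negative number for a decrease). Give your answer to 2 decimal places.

The simple money multiplier is m = 1/rr = 1/0.0655 ≈ 15.2672.
An open-market purchase increases the monetary base by 8.22 million, so ΔM = m × ΔMB = 15.2672 × 8.22 ≈ 125.4964 million.

₳125.50 million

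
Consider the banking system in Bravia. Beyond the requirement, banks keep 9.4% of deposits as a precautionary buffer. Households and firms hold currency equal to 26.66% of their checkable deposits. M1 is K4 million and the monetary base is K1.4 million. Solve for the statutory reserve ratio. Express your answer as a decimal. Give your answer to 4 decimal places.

Using m = M/MB = 4/1.4 ≈ 2.857143. Since m = (1 + c)/(c + rr + e), the denominator satisfies c + rr + e = (1 + c)/m = (1 + 0.2666) / 2.857143 ≈ 0.443310.
With c = 0.2666 and e = 0.094, the statutory reserve ratio is 0.443310 − 0.2666 − 0.094 = 0.08271.

0.0827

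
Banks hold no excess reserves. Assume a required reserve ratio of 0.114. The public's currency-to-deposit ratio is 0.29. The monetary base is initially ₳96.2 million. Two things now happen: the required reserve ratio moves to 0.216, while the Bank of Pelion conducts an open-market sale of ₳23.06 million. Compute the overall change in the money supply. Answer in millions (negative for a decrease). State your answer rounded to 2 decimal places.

Before: m₁ = (1 + 0.29) / (0.114 + 0.29) ≈ 3.19307, MB₁ = 96.2, so M₁ = 3.19307 × 96.2 ≈ 307.1733 million.
After: m₂ = (1 + 0.29) / (0.216 + 0.29) ≈ 2.54941, MB₂ = 96.2 − 23.06 = 73.14, so M₂ = 2.54941 × 73.14 ≈ 186.4638 million.
ΔM = M₂ − M₁ = 186.4638 − 307.1733 = -120.7095 million.

-120.71 million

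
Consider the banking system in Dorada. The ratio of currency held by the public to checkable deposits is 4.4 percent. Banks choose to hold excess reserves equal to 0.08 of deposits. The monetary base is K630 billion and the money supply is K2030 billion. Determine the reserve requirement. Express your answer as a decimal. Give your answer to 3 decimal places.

Using m = M/MB = 2030/630 ≈ 3.222222. Since m = (1 + c)/(c + rr + e), the denominator satisfies c + rr + e = (1 + c)/m = (1 + 0.044) / 3.222222 ≈ 0.324000.
With c = 0.044 and e = 0.08, the reserve requirement is 0.324000 − 0.044 − 0.08 = 0.2.

0.200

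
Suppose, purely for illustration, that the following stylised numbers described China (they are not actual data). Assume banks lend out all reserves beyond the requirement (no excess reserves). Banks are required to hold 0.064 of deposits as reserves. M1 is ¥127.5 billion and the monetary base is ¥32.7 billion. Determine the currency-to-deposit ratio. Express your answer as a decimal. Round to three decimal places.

Using m = M/MB = 127.5/32.7 ≈ 3.899083. From m = (1 + c)/(c + rr + e), rearranging gives 1 + c = m·(c + rr + e), so c·(1 − m) = m·(rr + e) − 1.
Hence c = [m·(rr + e) − 1]/(1 − m) = [3.899083 × (0.064 + 0) − 1] / (1 − 3.899083) ≈ 0.258861.

0.259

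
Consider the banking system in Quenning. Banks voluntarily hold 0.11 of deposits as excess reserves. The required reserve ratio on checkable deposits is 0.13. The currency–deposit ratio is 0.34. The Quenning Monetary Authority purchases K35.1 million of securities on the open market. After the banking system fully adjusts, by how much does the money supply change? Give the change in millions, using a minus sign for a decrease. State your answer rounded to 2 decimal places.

The money multiplier is m = (1 + c) / (rr + e + c) = (1 + 0.34) / (0.13 + 0.11 + 0.34) ≈ 2.31034.
The purchase adds 35.1 million of base, so ΔM = m × ΔMB = 2.31034 × (+35.1) ≈ 81.0929 million.

K81.09 million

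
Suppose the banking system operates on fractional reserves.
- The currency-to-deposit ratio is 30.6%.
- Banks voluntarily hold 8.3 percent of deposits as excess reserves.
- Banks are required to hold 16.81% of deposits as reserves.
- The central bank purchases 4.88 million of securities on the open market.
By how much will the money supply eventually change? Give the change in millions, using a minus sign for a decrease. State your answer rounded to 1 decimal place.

11.4 million

The money multiplier is m = (1 + c) / (rr + e + c) = (1 + 0.306) / (0.1681 + 0.083 + 0.306) ≈ 2.3443.
The purchase adds 4.88 million of base, so ΔM = m × ΔMB = 2.3443 × (+4.88) ≈ 11.4402 million.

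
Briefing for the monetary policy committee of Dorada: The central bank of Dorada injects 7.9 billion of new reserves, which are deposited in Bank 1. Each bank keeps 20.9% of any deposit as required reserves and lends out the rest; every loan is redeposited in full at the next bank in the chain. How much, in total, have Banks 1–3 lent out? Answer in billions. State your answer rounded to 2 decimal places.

15.10 billion

Bank i lends (1 − rr)^i of the original deposit: Bank 1 lends 7.9·0.7910 = 6.2489, Bank 2 lends 7.9·0.7910² ≈ 4.9429, and so on.
Summing a geometric series: total = 7.9·[0.7910·(1 − 0.7910^3) / (1 − 0.7910)] ≈ 15.1016 billion.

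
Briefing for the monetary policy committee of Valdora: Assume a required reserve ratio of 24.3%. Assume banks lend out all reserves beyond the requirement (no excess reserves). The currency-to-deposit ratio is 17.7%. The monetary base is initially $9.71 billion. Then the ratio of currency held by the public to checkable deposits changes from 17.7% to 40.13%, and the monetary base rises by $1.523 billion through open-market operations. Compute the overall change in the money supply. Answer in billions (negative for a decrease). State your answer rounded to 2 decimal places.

-2.78 billion

Before: m₁ = (1 + 0.177) / (0.243 + 0.177) ≈ 2.80238, MB₁ = 9.71, so M₁ = 2.80238 × 9.71 ≈ 27.2111 billion.
After: m₂ = (1 + 0.4013) / (0.243 + 0.4013) ≈ 2.17492, MB₂ = 9.71 + 1.523 = 11.233, so M₂ = 2.17492 × 11.233 ≈ 24.4309 billion.
ΔM = M₂ − M₁ = 24.4309 − 27.2111 = -2.7802 billion.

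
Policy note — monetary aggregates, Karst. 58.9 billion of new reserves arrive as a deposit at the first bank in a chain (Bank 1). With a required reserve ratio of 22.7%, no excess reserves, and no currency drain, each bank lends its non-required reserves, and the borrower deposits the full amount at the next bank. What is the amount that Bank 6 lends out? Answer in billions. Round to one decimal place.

12.6 billion

Each bank lends a fraction (1 − rr) = 0.7730 of the deposit it receives, so Bank 6 receives 58.9·0.7730^5 and lends 58.9·0.7730^6 ≈ 12.5659 billion.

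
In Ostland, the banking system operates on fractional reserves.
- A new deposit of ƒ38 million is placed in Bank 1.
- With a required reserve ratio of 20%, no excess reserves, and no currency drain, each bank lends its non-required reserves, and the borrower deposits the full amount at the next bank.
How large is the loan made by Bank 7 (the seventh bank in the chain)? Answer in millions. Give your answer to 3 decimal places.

Each bank lends a fraction (1 − rr) = 0.8000 of the deposit it receives, so Bank 7 receives 38·0.8000^6 and lends 38·0.8000^7 ≈ 7.9692 million.

ƒ7.969 million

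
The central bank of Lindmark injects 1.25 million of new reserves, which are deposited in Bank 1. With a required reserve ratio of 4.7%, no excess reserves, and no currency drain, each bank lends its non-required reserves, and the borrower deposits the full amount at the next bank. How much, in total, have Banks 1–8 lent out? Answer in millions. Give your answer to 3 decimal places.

Bank i lends (1 − rr)^i of the original deposit: Bank 1 lends 1.25·0.9530 ≈ 1.1912, Bank 2 lends 1.25·0.9530² ≈ 1.1353, and so on.
Summing a geometric series: total = 1.25·[0.9530·(1 − 0.9530^8) / (1 − 0.9530)] ≈ 8.1013 million.

8.101 million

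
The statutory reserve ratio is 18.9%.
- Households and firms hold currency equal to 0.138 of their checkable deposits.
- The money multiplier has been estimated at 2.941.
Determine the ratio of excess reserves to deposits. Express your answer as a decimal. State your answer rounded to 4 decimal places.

0.0599

Using m = 2.941. Since m = (1 + c)/(c + rr + e), the denominator satisfies c + rr + e = (1 + c)/m = (1 + 0.138) / 2.941 ≈ 0.386943.
With c = 0.138 and rr = 0.189, the ratio of excess reserves to deposits is 0.386943 − 0.138 − 0.189 = 0.059943.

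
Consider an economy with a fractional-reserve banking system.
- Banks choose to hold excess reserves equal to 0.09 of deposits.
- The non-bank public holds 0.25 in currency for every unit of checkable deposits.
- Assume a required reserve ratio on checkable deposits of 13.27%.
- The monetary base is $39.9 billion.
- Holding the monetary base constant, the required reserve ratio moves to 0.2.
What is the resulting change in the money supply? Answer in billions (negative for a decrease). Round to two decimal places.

Initially m₁ = (1 + 0.25) / (0.1327 + 0.09 + 0.25) ≈ 2.64438, so M₁ = 2.64438 × 39.9 ≈ 105.5108 billion.
After the change m₂ = (1 + 0.25) / (0.2 + 0.09 + 0.25) ≈ 2.31481, so M₂ = 2.31481 × 39.9 ≈ 92.3609 billion.
ΔM = M₂ − M₁ = 92.3609 − 105.5108 = -13.1499 billion.

-13.15 billion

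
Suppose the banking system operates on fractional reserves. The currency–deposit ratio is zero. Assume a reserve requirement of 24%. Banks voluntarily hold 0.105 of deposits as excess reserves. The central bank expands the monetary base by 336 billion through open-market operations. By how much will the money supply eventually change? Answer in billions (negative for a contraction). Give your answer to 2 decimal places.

973.91 billion

The money multiplier is m = 1 / (rr + e) = 1 / (0.24 + 0.105) ≈ 2.898551.
The purchase adds 336 billion of base, so ΔM = m × ΔMB = 2.898551 × (+336) ≈ 973.9131 billion.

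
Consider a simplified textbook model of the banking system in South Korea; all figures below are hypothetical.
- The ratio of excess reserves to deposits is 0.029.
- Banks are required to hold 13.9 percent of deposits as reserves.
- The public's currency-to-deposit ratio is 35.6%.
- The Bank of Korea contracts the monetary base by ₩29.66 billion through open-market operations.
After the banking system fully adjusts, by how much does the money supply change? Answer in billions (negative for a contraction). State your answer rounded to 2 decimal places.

The money multiplier is m = (1 + c) / (rr + e + c) = (1 + 0.356) / (0.139 + 0.029 + 0.356) ≈ 2.58779.
The sale removes 29.66 billion of base, so ΔM = m × ΔMB = 2.58779 × (−29.66) ≈ -76.7539 billion.

-76.75 billion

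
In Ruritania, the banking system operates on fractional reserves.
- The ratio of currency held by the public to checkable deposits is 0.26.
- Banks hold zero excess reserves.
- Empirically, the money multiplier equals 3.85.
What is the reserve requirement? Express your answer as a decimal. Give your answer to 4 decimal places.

0.0673

Using m = 3.85. Since m = (1 + c)/(c + rr + e), the denominator satisfies c + rr + e = (1 + c)/m = (1 + 0.26) / 3.85 ≈ 0.327273.
With c = 0.26 and e = 0, the reserve requirement is 0.327273 − 0.26 − 0 = 0.067273.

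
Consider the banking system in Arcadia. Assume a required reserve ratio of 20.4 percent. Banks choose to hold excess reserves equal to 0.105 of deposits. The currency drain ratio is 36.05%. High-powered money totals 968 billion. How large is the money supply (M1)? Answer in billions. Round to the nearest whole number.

1967 billion

The money multiplier is m = (1 + c) / (rr + e + c) = (1 + 0.3605) / (0.204 + 0.105 + 0.3605) ≈ 2.0321.
So M = m × MB = 2.0321 × 968 = 1967.0728 billion.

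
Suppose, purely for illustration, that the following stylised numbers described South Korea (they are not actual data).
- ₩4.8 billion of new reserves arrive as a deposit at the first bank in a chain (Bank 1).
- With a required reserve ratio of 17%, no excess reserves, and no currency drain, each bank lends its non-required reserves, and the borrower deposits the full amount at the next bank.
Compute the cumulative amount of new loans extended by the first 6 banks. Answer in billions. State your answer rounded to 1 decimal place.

Bank i lends (1 − rr)^i of the original deposit: Bank 1 lends 4.8·0.8300 = 3.9840, Bank 2 lends 4.8·0.8300² ≈ 3.3067, and so on.
Summing a geometric series: total = 4.8·[0.8300·(1 − 0.8300^6) / (1 − 0.8300)] ≈ 15.7734 billion.

₩15.8 billion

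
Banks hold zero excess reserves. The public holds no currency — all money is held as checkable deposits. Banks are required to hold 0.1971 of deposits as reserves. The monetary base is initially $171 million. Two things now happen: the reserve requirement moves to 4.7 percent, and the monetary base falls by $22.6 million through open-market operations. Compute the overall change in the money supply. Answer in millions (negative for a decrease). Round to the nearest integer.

$2290 million

Before: m₁ = 1 / (0.1971) ≈ 5.0736, MB₁ = 171, so M₁ = 5.0736 × 171 = 867.5856 million.
After: m₂ = 1 / (0.047) ≈ 21.2766, MB₂ = 171 − 22.6 = 148.4, so M₂ = 21.2766 × 148.4 ≈ 3157.4474 million.
ΔM = M₂ − M₁ = 3157.4474 − 867.5856 = 2289.8618 million.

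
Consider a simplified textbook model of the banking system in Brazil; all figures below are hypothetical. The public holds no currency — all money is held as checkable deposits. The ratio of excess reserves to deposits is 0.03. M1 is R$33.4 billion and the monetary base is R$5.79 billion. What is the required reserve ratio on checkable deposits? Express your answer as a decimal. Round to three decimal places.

0.143

Using m = M/MB = 33.4/5.79 ≈ 5.768566. Since m = (1 + c)/(c + rr + e), the denominator satisfies c + rr + e = (1 + c)/m = (1 + 0) / 5.768566 ≈ 0.173353.
With c = 0 and e = 0.03, the required reserve ratio on checkable deposits is 0.173353 − 0 − 0.03 = 0.143353.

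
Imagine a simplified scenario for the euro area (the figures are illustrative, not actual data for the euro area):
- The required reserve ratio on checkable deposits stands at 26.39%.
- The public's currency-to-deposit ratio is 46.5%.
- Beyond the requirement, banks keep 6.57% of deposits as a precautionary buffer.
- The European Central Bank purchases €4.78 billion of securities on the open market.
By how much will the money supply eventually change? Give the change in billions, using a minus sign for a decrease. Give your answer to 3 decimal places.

The money multiplier is m = (1 + c) / (rr + e + c) = (1 + 0.465) / (0.2639 + 0.0657 + 0.465) ≈ 1.84369.
The purchase adds 4.78 billion of base, so ΔM = m × ΔMB = 1.84369 × (+4.78) ≈ 8.8128 billion.

€8.813 billion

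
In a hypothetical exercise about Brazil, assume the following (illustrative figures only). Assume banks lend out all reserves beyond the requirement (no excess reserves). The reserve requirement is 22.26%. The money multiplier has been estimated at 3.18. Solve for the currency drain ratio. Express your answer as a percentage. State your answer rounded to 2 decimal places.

Using m = 3.18. From m = (1 + c)/(c + rr + e), rearranging gives 1 + c = m·(c + rr + e), so c·(1 − m) = m·(rr + e) − 1.
Hence c = [m·(rr + e) − 1]/(1 − m) = [3.18 × (0.2226 + 0) − 1] / (1 − 3.18) ≈ 0.134006.

13.40%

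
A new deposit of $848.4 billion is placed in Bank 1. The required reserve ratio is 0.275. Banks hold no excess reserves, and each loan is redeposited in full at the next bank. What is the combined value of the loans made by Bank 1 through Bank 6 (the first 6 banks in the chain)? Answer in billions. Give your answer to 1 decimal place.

$1911.9 billion

Bank i lends (1 − rr)^i of the original deposit: Bank 1 lends 848.4·0.7250 = 615.0900, Bank 2 lends 848.4·0.7250² ≈ 445.9402, and so on.
Summing a geometric series: total = 848.4·[0.7250·(1 − 0.7250^6) / (1 − 0.7250)] ≈ 1911.8775 billion.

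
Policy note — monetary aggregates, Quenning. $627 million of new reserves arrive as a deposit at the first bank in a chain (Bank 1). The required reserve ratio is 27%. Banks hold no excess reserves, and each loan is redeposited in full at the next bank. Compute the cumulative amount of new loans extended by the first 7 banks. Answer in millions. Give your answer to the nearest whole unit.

Bank i lends (1 − rr)^i of the original deposit: Bank 1 lends 627·0.7300 = 457.7100, Bank 2 lends 627·0.7300² = 334.1283, and so on.
Summing a geometric series: total = 627·[0.7300·(1 − 0.7300^7) / (1 − 0.7300)] ≈ 1507.9443 million.

$1508 million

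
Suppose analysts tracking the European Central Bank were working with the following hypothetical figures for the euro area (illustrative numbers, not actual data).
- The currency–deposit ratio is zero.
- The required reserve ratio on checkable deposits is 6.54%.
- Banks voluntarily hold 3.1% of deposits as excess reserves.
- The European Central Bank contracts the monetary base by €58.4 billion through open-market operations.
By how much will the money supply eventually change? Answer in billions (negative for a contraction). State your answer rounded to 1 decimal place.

The money multiplier is m = 1 / (rr + e) = 1 / (0.0654 + 0.031) ≈ 10.3734.
The sale removes 58.4 billion of base, so ΔM = m × ΔMB = 10.3734 × (−58.4) ≈ -605.8066 billion.

-605.8 billion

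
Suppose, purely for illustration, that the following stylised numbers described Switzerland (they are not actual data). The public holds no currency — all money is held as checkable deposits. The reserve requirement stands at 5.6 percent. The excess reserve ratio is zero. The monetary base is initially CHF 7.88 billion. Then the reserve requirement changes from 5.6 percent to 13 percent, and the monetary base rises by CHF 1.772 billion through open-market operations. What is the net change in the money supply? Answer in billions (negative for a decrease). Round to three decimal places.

-66.468 billion

Before: m₁ = 1 / (0.056) ≈ 17.85714, MB₁ = 7.88, so M₁ = 17.85714 × 7.88 ≈ 140.7143 billion.
After: m₂ = 1 / (0.13) ≈ 7.69231, MB₂ = 7.88 + 1.772 = 9.652, so M₂ = 7.69231 × 9.652 ≈ 74.2462 billion.
ΔM = M₂ − M₁ = 74.2462 − 140.7143 = -66.4681 billion.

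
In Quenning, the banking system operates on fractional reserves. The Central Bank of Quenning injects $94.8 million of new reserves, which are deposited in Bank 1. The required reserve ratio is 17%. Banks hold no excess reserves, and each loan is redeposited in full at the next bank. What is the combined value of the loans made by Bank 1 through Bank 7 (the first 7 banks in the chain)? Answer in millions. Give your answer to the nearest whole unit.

Bank i lends (1 − rr)^i of the original deposit: Bank 1 lends 94.8·0.8300 = 78.6840, Bank 2 lends 94.8·0.8300² ≈ 65.3077, and so on.
Summing a geometric series: total = 94.8·[0.8300·(1 − 0.8300^7) / (1 − 0.8300)] ≈ 337.2486 million.

$337 million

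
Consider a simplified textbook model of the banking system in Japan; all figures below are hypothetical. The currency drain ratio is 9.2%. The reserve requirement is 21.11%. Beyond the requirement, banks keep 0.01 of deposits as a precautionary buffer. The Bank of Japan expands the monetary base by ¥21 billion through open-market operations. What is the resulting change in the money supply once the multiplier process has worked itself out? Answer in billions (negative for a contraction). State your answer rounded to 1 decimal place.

¥73.2 billion

The money multiplier is m = (1 + c) / (rr + e + c) = (1 + 0.092) / (0.2111 + 0.01 + 0.092) ≈ 3.4877.
The purchase adds 21 billion of base, so ΔM = m × ΔMB = 3.4877 × (+21) = 73.2417 billion.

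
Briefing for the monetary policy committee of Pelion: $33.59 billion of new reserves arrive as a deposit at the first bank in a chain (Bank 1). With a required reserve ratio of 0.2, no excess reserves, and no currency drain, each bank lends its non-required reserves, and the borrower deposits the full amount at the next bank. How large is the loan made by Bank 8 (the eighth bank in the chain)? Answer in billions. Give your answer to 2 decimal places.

$5.64 billion

Each bank lends a fraction (1 − rr) = 0.8000 of the deposit it receives, so Bank 8 receives 33.59·0.8000^7 and lends 33.59·0.8000^8 ≈ 5.6355 billion.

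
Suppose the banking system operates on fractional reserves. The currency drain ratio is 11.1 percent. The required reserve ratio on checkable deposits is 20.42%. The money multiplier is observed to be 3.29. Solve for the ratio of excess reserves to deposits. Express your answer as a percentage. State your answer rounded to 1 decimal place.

2.2%

Using m = 3.29. Since m = (1 + c)/(c + rr + e), the denominator satisfies c + rr + e = (1 + c)/m = (1 + 0.111) / 3.29 ≈ 0.337690.
With c = 0.111 and rr = 0.2042, the ratio of excess reserves to deposits is 0.337690 − 0.111 − 0.2042 = 0.02249.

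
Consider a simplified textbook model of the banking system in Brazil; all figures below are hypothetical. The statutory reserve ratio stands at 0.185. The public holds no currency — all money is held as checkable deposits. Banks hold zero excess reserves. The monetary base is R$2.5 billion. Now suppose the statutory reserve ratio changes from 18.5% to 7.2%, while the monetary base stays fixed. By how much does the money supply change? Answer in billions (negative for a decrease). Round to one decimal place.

Initially m₁ = 1 / (0.185) ≈ 5.4054, so M₁ = 5.4054 × 2.5 = 13.5135 billion.
After the change m₂ = 1 / (0.072) ≈ 13.8889, so M₂ = 13.8889 × 2.5 ≈ 34.7223 billion.
ΔM = M₂ − M₁ = 34.7223 − 13.5135 = 21.2088 billion.

R$21.2 billion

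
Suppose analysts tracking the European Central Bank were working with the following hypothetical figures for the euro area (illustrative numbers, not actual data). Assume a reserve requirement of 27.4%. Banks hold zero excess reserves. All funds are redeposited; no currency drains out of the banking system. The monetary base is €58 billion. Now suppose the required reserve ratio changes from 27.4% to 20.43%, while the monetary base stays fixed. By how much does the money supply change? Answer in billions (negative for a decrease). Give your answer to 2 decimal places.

€72.22 billion

Initially m₁ = 1 / (0.274) ≈ 3.64964, so M₁ = 3.64964 × 58 ≈ 211.6791 billion.
After the change m₂ = 1 / (0.2043) ≈ 4.89476, so M₂ = 4.89476 × 58 ≈ 283.8961 billion.
ΔM = M₂ − M₁ = 283.8961 − 211.6791 = 72.217 billion.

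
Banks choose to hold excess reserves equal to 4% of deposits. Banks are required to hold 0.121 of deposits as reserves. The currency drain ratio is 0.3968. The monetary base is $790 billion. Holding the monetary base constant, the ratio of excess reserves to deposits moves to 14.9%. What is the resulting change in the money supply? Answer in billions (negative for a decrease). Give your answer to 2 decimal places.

Initially m₁ = (1 + 0.3968) / (0.121 + 0.04 + 0.3968) ≈ 2.504123, so M₁ = 2.504123 × 790 ≈ 1978.2572 billion.
After the change m₂ = (1 + 0.3968) / (0.121 + 0.149 + 0.3968) ≈ 2.094781, so M₂ = 2.094781 × 790 ≈ 1654.877 billion.
ΔM = M₂ − M₁ = 1654.877 − 1978.2572 = -323.3802 billion.

-323.38 billion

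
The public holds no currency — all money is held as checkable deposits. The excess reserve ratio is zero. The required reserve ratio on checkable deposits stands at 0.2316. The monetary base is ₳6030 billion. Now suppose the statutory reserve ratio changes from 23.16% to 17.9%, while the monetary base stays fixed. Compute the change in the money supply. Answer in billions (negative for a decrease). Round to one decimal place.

₳7650.9 billion

Initially m₁ = 1 / (0.2316) ≈ 4.317789, so M₁ = 4.317789 × 6030 ≈ 26036.2677 billion.
After the change m₂ = 1 / (0.179) ≈ 5.586592, so M₂ = 5.586592 × 6030 ≈ 33687.1498 billion.
ΔM = M₂ − M₁ = 33687.1498 − 26036.2677 = 7650.8821 billion.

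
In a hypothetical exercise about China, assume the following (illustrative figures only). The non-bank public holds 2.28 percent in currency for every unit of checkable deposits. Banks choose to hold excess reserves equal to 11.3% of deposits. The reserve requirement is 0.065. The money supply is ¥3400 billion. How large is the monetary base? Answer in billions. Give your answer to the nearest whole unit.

The money multiplier is m = (1 + c) / (rr + e + c) = (1 + 0.0228) / (0.065 + 0.113 + 0.0228) ≈ 5.09363.
MB = M / m = 3400 / 5.09363 ≈ 667.5004 billion.

¥668 billion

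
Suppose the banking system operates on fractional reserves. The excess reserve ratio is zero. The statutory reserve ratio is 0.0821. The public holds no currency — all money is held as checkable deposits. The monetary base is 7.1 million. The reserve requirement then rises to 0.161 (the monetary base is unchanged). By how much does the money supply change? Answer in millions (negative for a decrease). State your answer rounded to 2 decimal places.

-42.38 million

Initially m₁ = 1 / (0.0821) ≈ 12.1803, so M₁ = 12.1803 × 7.1 ≈ 86.4801 million.
After the change m₂ = 1 / (0.161) ≈ 6.2112, so M₂ = 6.2112 × 7.1 ≈ 44.0995 million.
ΔM = M₂ − M₁ = 44.0995 − 86.4801 = -42.3806 million.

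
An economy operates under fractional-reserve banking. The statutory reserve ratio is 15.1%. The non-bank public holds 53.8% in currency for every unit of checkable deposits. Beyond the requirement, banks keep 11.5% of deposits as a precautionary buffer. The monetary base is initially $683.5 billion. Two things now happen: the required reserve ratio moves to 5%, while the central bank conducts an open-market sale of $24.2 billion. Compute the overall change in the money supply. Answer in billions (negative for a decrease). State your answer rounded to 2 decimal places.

$134.90 billion

Before: m₁ = (1 + 0.538) / (0.151 + 0.115 + 0.538) ≈ 1.912935, MB₁ = 683.5, so M₁ = 1.912935 × 683.5 ≈ 1307.4911 billion.
After: m₂ = (1 + 0.538) / (0.05 + 0.115 + 0.538) ≈ 2.187767, MB₂ = 683.5 − 24.2 = 659.3, so M₂ = 2.187767 × 659.3 ≈ 1442.3948 billion.
ΔM = M₂ − M₁ = 1442.3948 − 1307.4911 = 134.9037 billion.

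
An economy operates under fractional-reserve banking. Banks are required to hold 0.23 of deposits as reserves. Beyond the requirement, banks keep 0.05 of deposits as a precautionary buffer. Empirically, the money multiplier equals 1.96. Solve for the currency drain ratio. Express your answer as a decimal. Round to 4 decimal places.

Using m = 1.96. From m = (1 + c)/(c + rr + e), rearranging gives 1 + c = m·(c + rr + e), so c·(1 − m) = m·(rr + e) − 1.
Hence c = [m·(rr + e) − 1]/(1 − m) = [1.96 × (0.23 + 0.05) − 1] / (1 − 1.96) = 0.470000.

0.4700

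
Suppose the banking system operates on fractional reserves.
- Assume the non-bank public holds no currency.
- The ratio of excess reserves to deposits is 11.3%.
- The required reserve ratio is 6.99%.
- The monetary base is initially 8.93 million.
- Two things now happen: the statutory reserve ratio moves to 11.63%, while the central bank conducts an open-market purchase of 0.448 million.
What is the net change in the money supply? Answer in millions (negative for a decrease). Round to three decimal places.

-7.926 million

Before: m₁ = 1 / (0.0699 + 0.113) ≈ 5.46747, MB₁ = 8.93, so M₁ = 5.46747 × 8.93 ≈ 48.8245 million.
After: m₂ = 1 / (0.1163 + 0.113) ≈ 4.36110, MB₂ = 8.93 + 0.448 = 9.378, so M₂ = 4.36110 × 9.378 ≈ 40.8984 million.
ΔM = M₂ − M₁ = 40.8984 − 48.8245 = -7.9261 million.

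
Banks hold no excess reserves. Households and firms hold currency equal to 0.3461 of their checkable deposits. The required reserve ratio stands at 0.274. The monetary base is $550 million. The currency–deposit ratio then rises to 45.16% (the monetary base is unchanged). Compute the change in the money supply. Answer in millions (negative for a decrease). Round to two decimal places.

Initially m₁ = (1 + 0.3461) / (0.274 + 0.3461) ≈ 2.170779, so M₁ = 2.170779 × 550 ≈ 1193.9285 million.
After the change m₂ = (1 + 0.4516) / (0.274 + 0.4516) ≈ 2.000551, so M₂ = 2.000551 × 550 ≈ 1100.3031 million.
ΔM = M₂ − M₁ = 1100.3031 − 1193.9285 = -93.6254 million.

-93.63 million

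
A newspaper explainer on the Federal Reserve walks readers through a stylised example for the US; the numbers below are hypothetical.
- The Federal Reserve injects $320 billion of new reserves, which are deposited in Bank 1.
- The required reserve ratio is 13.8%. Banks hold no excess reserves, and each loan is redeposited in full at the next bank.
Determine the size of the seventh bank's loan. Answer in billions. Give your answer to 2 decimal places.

Each bank lends a fraction (1 − rr) = 0.8620 of the deposit it receives, so Bank 7 receives 320·0.8620^6 and lends 320·0.8620^7 ≈ 113.1621 billion.

$113.16 billion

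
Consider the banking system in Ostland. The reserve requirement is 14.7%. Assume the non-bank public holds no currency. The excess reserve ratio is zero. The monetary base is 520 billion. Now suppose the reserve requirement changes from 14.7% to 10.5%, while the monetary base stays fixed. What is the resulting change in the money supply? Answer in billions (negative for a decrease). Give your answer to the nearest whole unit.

Initially m₁ = 1 / (0.147) ≈ 6.8027, so M₁ = 6.8027 × 520 = 3537.404 billion.
After the change m₂ = 1 / (0.105) ≈ 9.5238, so M₂ = 9.5238 × 520 = 4952.376 billion.
ΔM = M₂ − M₁ = 4952.376 − 3537.404 = 1414.972 billion.

1415 billion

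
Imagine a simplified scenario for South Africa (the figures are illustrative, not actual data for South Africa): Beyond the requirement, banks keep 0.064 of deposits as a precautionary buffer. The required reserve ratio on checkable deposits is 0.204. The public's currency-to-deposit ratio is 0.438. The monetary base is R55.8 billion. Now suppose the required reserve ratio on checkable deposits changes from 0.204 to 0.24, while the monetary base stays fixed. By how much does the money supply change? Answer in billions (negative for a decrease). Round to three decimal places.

Initially m₁ = (1 + 0.438) / (0.204 + 0.064 + 0.438) ≈ 2.036827, so M₁ = 2.036827 × 55.8 ≈ 113.6549 billion.
After the change m₂ = (1 + 0.438) / (0.24 + 0.064 + 0.438) ≈ 1.938005, so M₂ = 1.938005 × 55.8 ≈ 108.1407 billion.
ΔM = M₂ − M₁ = 108.1407 − 113.6549 = -5.5142 billion.

-5.514 billion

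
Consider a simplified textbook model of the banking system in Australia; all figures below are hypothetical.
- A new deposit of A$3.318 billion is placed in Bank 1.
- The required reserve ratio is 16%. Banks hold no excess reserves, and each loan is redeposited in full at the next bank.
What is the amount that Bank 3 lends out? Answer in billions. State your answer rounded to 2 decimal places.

A$1.97 billion

Each bank lends a fraction (1 − rr) = 0.8400 of the deposit it receives, so Bank 3 receives 3.318·0.8400^2 and lends 3.318·0.8400^3 ≈ 1.9666 billion.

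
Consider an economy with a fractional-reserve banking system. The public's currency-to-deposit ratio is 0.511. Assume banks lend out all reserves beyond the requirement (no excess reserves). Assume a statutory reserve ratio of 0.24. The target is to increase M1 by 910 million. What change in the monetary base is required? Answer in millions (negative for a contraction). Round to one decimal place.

The money multiplier is m = (1 + c) / (rr + c) = (1 + 0.511) / (0.24 + 0.511) ≈ 2.01198.
ΔMB = ΔM / m = (+910) / 2.01198 ≈ 452.2908 million.

452.3 million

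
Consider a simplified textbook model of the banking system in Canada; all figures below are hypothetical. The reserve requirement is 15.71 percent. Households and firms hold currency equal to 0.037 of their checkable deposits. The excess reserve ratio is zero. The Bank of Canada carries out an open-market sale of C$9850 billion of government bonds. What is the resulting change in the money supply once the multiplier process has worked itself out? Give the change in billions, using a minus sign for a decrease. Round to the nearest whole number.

The money multiplier is m = (1 + c) / (rr + c) = (1 + 0.037) / (0.1571 + 0.037) ≈ 5.34261.
The sale removes 9850 billion of base, so ΔM = m × ΔMB = 5.34261 × (−9850) = -52624.7085 billion.

-52625 billion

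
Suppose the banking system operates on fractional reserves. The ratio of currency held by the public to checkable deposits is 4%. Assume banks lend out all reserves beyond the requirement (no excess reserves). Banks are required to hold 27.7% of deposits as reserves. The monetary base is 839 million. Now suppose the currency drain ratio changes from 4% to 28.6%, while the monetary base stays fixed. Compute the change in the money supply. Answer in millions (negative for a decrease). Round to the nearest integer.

-836 million

Initially m₁ = (1 + 0.04) / (0.277 + 0.04) ≈ 3.2808, so M₁ = 3.2808 × 839 = 2752.5912 million.
After the change m₂ = (1 + 0.286) / (0.277 + 0.286) ≈ 2.2842, so M₂ = 2.2842 × 839 = 1916.4438 million.
ΔM = M₂ − M₁ = 1916.4438 − 2752.5912 = -836.1474 million.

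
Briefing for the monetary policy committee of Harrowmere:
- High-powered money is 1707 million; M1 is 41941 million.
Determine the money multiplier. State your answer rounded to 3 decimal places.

24.570

The money multiplier is m = M / MB = 41941 / 1707 ≈ 24.57001.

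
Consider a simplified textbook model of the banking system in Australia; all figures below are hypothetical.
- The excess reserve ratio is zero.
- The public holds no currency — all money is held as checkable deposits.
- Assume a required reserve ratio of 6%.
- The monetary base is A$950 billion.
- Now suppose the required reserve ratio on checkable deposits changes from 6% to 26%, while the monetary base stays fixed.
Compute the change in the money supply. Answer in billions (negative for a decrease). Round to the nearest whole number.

-12179 billion

Initially m₁ = 1 / (0.06) ≈ 16.6667, so M₁ = 16.6667 × 950 = 15833.365 billion.
After the change m₂ = 1 / (0.26) ≈ 3.8462, so M₂ = 3.8462 × 950 = 3653.89 billion.
ΔM = M₂ − M₁ = 3653.89 − 15833.365 = -12179.475 billion.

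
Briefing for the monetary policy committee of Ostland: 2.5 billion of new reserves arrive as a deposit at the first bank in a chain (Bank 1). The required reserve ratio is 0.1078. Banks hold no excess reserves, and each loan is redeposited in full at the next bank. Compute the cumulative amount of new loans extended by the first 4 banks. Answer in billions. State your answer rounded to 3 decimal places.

Bank i lends (1 − rr)^i of the original deposit: Bank 1 lends 2.5·0.8922 = 2.2305, Bank 2 lends 2.5·0.8922² ≈ 1.9901, and so on.
Summing a geometric series: total = 2.5·[0.8922·(1 − 0.8922^4) / (1 − 0.8922)] ≈ 7.5802 billion.

7.580 billion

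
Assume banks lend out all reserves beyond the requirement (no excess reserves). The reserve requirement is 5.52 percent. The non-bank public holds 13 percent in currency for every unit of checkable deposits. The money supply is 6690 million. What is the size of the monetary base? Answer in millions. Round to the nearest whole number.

1096 million

The money multiplier is m = (1 + c) / (rr + c) = (1 + 0.13) / (0.0552 + 0.13) ≈ 6.10151.
MB = M / m = 6690 / 6.10151 ≈ 1096.4499 million.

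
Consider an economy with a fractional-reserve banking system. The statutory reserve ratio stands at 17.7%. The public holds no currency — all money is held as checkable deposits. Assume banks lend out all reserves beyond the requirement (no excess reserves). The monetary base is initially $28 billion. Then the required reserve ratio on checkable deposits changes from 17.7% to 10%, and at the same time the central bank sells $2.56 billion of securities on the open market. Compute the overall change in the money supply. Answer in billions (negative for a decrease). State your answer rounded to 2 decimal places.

Before: m₁ = 1 / (0.177) ≈ 5.64972, MB₁ = 28, so M₁ = 5.64972 × 28 ≈ 158.1922 billion.
After: m₂ = 1 / (0.1) = 10, MB₂ = 28 − 2.56 = 25.44, so M₂ = 10 × 25.44 = 254.4 billion.
ΔM = M₂ − M₁ = 254.4 − 158.1922 = 96.2078 billion.

$96.21 billion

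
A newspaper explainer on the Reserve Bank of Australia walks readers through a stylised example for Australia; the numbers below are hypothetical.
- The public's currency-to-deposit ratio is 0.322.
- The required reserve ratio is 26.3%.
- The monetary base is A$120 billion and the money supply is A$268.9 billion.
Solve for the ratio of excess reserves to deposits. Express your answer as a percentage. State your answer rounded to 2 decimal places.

Using m = M/MB = 268.9/120 ≈ 2.240833. Since m = (1 + c)/(c + rr + e), the denominator satisfies c + rr + e = (1 + c)/m = (1 + 0.322) / 2.240833 ≈ 0.589959.
With c = 0.322 and rr = 0.263, the ratio of excess reserves to deposits is 0.589959 − 0.322 − 0.263 = 0.004959.

0.50%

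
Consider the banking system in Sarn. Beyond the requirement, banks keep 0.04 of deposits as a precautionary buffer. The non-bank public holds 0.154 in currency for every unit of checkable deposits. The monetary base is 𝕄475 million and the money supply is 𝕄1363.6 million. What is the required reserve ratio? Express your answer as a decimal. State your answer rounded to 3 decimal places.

Using m = M/MB = 1363.6/475 ≈ 2.870737. Since m = (1 + c)/(c + rr + e), the denominator satisfies c + rr + e = (1 + c)/m = (1 + 0.154) / 2.870737 ≈ 0.401987.
With c = 0.154 and e = 0.04, the required reserve ratio is 0.401987 − 0.154 − 0.04 = 0.207987.

0.208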